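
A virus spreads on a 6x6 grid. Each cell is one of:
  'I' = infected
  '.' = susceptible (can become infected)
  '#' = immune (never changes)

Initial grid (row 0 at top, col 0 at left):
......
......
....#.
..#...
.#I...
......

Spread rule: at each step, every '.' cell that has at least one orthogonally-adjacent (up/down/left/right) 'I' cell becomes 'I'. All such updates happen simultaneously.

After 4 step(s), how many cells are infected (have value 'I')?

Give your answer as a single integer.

Step 0 (initial): 1 infected
Step 1: +2 new -> 3 infected
Step 2: +4 new -> 7 infected
Step 3: +5 new -> 12 infected
Step 4: +5 new -> 17 infected

Answer: 17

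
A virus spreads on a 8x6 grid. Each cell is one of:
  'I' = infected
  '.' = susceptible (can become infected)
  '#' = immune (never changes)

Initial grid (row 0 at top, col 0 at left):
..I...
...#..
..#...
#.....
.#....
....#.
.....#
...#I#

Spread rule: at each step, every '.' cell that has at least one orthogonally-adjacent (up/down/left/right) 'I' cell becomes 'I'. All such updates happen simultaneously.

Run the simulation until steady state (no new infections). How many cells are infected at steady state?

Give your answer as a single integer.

Step 0 (initial): 2 infected
Step 1: +4 new -> 6 infected
Step 2: +4 new -> 10 infected
Step 3: +6 new -> 16 infected
Step 4: +8 new -> 24 infected
Step 5: +10 new -> 34 infected
Step 6: +4 new -> 38 infected
Step 7: +2 new -> 40 infected
Step 8: +0 new -> 40 infected

Answer: 40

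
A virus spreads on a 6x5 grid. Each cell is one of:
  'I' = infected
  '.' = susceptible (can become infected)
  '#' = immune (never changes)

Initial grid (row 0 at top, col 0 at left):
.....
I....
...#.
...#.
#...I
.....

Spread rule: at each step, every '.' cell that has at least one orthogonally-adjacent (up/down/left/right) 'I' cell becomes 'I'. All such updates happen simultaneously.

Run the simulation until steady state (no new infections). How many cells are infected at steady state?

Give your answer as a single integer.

Step 0 (initial): 2 infected
Step 1: +6 new -> 8 infected
Step 2: +7 new -> 15 infected
Step 3: +8 new -> 23 infected
Step 4: +3 new -> 26 infected
Step 5: +1 new -> 27 infected
Step 6: +0 new -> 27 infected

Answer: 27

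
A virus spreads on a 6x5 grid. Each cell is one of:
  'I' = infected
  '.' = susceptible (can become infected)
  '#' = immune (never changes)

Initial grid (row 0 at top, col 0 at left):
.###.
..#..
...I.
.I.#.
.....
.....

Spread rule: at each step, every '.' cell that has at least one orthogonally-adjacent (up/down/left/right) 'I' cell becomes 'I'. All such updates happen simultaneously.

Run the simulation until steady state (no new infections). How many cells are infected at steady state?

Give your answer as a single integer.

Step 0 (initial): 2 infected
Step 1: +7 new -> 9 infected
Step 2: +7 new -> 16 infected
Step 3: +6 new -> 22 infected
Step 4: +3 new -> 25 infected
Step 5: +0 new -> 25 infected

Answer: 25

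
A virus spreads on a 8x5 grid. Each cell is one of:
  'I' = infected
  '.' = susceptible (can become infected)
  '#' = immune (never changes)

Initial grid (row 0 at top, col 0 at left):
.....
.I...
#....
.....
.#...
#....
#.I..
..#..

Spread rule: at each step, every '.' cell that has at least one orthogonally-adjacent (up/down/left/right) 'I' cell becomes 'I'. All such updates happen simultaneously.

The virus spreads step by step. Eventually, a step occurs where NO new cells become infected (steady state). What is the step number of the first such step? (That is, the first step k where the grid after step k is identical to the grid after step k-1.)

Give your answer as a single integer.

Answer: 6

Derivation:
Step 0 (initial): 2 infected
Step 1: +7 new -> 9 infected
Step 2: +11 new -> 20 infected
Step 3: +9 new -> 29 infected
Step 4: +5 new -> 34 infected
Step 5: +1 new -> 35 infected
Step 6: +0 new -> 35 infected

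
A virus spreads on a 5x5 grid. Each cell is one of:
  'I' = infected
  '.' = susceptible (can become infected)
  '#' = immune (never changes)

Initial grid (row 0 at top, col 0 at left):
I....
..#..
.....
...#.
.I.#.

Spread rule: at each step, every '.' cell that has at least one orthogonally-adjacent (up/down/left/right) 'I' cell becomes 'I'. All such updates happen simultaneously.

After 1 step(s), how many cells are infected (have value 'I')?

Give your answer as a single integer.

Step 0 (initial): 2 infected
Step 1: +5 new -> 7 infected

Answer: 7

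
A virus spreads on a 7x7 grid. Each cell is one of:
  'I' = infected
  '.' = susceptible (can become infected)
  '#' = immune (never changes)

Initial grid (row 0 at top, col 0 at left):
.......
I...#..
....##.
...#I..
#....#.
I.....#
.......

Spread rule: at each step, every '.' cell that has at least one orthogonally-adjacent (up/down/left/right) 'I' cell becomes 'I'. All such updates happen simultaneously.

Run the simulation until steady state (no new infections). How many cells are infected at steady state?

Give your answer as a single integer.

Step 0 (initial): 3 infected
Step 1: +7 new -> 10 infected
Step 2: +10 new -> 20 infected
Step 3: +11 new -> 31 infected
Step 4: +6 new -> 37 infected
Step 5: +4 new -> 41 infected
Step 6: +1 new -> 42 infected
Step 7: +0 new -> 42 infected

Answer: 42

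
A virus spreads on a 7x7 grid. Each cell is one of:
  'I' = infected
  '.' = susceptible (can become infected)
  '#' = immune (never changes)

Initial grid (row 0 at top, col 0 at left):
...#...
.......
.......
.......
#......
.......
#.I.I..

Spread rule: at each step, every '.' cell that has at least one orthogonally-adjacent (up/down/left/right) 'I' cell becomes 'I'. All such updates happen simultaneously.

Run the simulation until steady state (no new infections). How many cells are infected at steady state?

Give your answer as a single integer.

Step 0 (initial): 2 infected
Step 1: +5 new -> 7 infected
Step 2: +6 new -> 13 infected
Step 3: +7 new -> 20 infected
Step 4: +6 new -> 26 infected
Step 5: +7 new -> 33 infected
Step 6: +7 new -> 40 infected
Step 7: +4 new -> 44 infected
Step 8: +2 new -> 46 infected
Step 9: +0 new -> 46 infected

Answer: 46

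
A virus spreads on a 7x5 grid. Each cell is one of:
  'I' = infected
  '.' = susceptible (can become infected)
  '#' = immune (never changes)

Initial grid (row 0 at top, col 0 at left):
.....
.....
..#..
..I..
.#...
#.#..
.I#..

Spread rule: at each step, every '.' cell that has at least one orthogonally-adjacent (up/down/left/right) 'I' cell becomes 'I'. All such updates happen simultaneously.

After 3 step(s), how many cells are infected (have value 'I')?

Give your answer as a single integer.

Step 0 (initial): 2 infected
Step 1: +5 new -> 7 infected
Step 2: +5 new -> 12 infected
Step 3: +7 new -> 19 infected

Answer: 19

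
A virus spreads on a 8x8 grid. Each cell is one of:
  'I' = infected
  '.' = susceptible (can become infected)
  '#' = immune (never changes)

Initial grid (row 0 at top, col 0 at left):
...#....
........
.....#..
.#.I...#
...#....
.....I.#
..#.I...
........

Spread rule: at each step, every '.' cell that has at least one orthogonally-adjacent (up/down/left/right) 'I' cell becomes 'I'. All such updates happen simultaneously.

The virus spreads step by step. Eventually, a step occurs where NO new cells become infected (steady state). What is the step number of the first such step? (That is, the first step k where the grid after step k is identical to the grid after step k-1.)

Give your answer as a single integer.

Step 0 (initial): 3 infected
Step 1: +9 new -> 12 infected
Step 2: +11 new -> 23 infected
Step 3: +10 new -> 33 infected
Step 4: +10 new -> 43 infected
Step 5: +9 new -> 52 infected
Step 6: +4 new -> 56 infected
Step 7: +1 new -> 57 infected
Step 8: +0 new -> 57 infected

Answer: 8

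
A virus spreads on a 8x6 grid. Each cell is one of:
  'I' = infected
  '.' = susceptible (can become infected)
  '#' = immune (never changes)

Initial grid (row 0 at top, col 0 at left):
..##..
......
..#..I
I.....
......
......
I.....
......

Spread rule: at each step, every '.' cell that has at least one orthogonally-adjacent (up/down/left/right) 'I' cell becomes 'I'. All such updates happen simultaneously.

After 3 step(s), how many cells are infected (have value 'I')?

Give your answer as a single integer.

Answer: 35

Derivation:
Step 0 (initial): 3 infected
Step 1: +9 new -> 12 infected
Step 2: +12 new -> 24 infected
Step 3: +11 new -> 35 infected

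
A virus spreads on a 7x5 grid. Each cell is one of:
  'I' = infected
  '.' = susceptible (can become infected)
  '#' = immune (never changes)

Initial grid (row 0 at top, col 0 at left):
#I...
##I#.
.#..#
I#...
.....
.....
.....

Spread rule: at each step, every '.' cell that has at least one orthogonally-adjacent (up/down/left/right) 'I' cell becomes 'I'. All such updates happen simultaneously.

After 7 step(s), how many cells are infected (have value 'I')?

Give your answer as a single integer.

Answer: 28

Derivation:
Step 0 (initial): 3 infected
Step 1: +4 new -> 7 infected
Step 2: +5 new -> 12 infected
Step 3: +5 new -> 17 infected
Step 4: +5 new -> 22 infected
Step 5: +3 new -> 25 infected
Step 6: +2 new -> 27 infected
Step 7: +1 new -> 28 infected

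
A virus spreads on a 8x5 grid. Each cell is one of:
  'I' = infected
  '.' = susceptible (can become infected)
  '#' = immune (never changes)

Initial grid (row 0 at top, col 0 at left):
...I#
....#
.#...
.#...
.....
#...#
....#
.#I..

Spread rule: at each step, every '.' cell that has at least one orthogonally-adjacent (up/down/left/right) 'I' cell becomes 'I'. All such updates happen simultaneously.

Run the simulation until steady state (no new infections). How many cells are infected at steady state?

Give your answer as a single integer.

Answer: 32

Derivation:
Step 0 (initial): 2 infected
Step 1: +4 new -> 6 infected
Step 2: +7 new -> 13 infected
Step 3: +9 new -> 22 infected
Step 4: +6 new -> 28 infected
Step 5: +3 new -> 31 infected
Step 6: +1 new -> 32 infected
Step 7: +0 new -> 32 infected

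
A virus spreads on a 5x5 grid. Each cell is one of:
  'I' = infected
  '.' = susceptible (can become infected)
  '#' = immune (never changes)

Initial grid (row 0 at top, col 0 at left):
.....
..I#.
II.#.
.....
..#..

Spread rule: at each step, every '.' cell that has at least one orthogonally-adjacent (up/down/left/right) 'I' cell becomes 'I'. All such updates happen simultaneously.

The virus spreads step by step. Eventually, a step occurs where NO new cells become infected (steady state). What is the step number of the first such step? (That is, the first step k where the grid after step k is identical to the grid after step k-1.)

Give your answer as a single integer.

Step 0 (initial): 3 infected
Step 1: +6 new -> 9 infected
Step 2: +6 new -> 15 infected
Step 3: +2 new -> 17 infected
Step 4: +3 new -> 20 infected
Step 5: +2 new -> 22 infected
Step 6: +0 new -> 22 infected

Answer: 6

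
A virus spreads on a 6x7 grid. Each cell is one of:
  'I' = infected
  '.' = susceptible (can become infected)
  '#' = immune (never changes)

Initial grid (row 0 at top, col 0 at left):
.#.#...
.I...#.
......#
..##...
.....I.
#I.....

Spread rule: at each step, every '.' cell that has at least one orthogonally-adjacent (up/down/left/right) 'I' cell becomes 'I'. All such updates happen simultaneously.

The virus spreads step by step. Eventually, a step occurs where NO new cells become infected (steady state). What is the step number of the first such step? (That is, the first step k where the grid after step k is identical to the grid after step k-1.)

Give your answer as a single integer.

Answer: 8

Derivation:
Step 0 (initial): 3 infected
Step 1: +9 new -> 12 infected
Step 2: +15 new -> 27 infected
Step 3: +4 new -> 31 infected
Step 4: +1 new -> 32 infected
Step 5: +1 new -> 33 infected
Step 6: +1 new -> 34 infected
Step 7: +1 new -> 35 infected
Step 8: +0 new -> 35 infected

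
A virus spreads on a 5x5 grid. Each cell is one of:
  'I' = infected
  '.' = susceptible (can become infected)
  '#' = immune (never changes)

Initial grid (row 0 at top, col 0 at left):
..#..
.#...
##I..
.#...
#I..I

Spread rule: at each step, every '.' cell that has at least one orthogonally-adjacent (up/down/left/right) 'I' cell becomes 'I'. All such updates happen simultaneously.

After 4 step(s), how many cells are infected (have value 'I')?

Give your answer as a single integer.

Answer: 15

Derivation:
Step 0 (initial): 3 infected
Step 1: +6 new -> 9 infected
Step 2: +3 new -> 12 infected
Step 3: +2 new -> 14 infected
Step 4: +1 new -> 15 infected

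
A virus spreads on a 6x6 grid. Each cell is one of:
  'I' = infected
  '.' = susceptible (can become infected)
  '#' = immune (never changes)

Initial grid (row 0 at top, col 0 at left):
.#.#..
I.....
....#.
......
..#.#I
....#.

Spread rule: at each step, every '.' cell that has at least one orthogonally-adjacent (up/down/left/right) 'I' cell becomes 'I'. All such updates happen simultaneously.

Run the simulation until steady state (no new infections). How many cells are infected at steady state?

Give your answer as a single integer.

Step 0 (initial): 2 infected
Step 1: +5 new -> 7 infected
Step 2: +5 new -> 12 infected
Step 3: +7 new -> 19 infected
Step 4: +7 new -> 26 infected
Step 5: +3 new -> 29 infected
Step 6: +1 new -> 30 infected
Step 7: +0 new -> 30 infected

Answer: 30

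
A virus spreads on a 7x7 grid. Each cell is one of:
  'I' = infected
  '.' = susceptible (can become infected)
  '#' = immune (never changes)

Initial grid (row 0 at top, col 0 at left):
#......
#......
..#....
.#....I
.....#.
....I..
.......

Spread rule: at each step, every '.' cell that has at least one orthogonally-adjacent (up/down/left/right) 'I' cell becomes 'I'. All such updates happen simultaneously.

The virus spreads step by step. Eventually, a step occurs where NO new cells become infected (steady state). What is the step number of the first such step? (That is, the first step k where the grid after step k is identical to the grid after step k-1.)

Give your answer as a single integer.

Step 0 (initial): 2 infected
Step 1: +7 new -> 9 infected
Step 2: +8 new -> 17 infected
Step 3: +8 new -> 25 infected
Step 4: +7 new -> 32 infected
Step 5: +4 new -> 36 infected
Step 6: +3 new -> 39 infected
Step 7: +3 new -> 42 infected
Step 8: +2 new -> 44 infected
Step 9: +0 new -> 44 infected

Answer: 9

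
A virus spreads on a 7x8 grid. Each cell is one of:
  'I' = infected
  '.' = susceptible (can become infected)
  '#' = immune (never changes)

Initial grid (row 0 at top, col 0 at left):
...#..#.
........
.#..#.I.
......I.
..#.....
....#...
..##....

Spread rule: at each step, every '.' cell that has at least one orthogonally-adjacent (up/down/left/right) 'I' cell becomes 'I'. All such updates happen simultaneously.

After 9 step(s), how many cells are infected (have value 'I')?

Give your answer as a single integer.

Step 0 (initial): 2 infected
Step 1: +6 new -> 8 infected
Step 2: +6 new -> 14 infected
Step 3: +8 new -> 22 infected
Step 4: +7 new -> 29 infected
Step 5: +5 new -> 34 infected
Step 6: +5 new -> 39 infected
Step 7: +5 new -> 44 infected
Step 8: +3 new -> 47 infected
Step 9: +1 new -> 48 infected

Answer: 48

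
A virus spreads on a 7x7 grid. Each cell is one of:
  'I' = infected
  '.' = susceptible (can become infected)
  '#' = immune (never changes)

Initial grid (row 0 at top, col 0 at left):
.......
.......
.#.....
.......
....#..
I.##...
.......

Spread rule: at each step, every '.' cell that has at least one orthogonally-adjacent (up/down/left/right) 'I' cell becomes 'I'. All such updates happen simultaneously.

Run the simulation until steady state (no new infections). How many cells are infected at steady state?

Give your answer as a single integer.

Step 0 (initial): 1 infected
Step 1: +3 new -> 4 infected
Step 2: +3 new -> 7 infected
Step 3: +4 new -> 11 infected
Step 4: +4 new -> 15 infected
Step 5: +5 new -> 20 infected
Step 6: +6 new -> 26 infected
Step 7: +6 new -> 32 infected
Step 8: +6 new -> 38 infected
Step 9: +4 new -> 42 infected
Step 10: +2 new -> 44 infected
Step 11: +1 new -> 45 infected
Step 12: +0 new -> 45 infected

Answer: 45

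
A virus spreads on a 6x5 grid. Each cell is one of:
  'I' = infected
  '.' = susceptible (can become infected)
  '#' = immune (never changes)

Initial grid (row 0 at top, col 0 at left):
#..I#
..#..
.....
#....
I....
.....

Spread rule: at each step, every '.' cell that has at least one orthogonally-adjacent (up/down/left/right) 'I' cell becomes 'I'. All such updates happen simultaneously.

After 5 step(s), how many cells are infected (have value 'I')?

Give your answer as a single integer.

Answer: 26

Derivation:
Step 0 (initial): 2 infected
Step 1: +4 new -> 6 infected
Step 2: +6 new -> 12 infected
Step 3: +8 new -> 20 infected
Step 4: +5 new -> 25 infected
Step 5: +1 new -> 26 infected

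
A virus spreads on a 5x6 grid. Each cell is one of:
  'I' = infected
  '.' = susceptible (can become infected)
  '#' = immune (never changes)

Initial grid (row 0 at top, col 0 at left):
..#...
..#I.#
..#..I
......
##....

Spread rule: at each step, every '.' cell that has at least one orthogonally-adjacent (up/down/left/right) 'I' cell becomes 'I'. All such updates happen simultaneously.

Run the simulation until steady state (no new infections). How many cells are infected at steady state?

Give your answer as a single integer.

Answer: 24

Derivation:
Step 0 (initial): 2 infected
Step 1: +5 new -> 7 infected
Step 2: +4 new -> 11 infected
Step 3: +4 new -> 15 infected
Step 4: +2 new -> 17 infected
Step 5: +2 new -> 19 infected
Step 6: +2 new -> 21 infected
Step 7: +2 new -> 23 infected
Step 8: +1 new -> 24 infected
Step 9: +0 new -> 24 infected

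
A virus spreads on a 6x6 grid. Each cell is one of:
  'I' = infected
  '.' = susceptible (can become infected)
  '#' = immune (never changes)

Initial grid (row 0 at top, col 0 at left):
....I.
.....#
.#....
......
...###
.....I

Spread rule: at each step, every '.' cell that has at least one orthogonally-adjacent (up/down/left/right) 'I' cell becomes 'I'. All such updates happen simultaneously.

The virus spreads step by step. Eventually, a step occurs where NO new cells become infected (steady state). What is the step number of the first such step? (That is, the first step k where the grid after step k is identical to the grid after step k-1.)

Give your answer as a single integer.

Answer: 8

Derivation:
Step 0 (initial): 2 infected
Step 1: +4 new -> 6 infected
Step 2: +4 new -> 10 infected
Step 3: +6 new -> 16 infected
Step 4: +7 new -> 23 infected
Step 5: +4 new -> 27 infected
Step 6: +3 new -> 30 infected
Step 7: +1 new -> 31 infected
Step 8: +0 new -> 31 infected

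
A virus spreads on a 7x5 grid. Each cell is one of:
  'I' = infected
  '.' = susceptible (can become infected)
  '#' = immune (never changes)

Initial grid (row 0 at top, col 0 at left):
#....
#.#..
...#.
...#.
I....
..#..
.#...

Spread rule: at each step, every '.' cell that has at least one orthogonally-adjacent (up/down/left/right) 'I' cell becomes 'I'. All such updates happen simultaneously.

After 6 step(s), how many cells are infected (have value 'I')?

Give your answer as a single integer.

Step 0 (initial): 1 infected
Step 1: +3 new -> 4 infected
Step 2: +5 new -> 9 infected
Step 3: +3 new -> 12 infected
Step 4: +4 new -> 16 infected
Step 5: +4 new -> 20 infected
Step 6: +4 new -> 24 infected

Answer: 24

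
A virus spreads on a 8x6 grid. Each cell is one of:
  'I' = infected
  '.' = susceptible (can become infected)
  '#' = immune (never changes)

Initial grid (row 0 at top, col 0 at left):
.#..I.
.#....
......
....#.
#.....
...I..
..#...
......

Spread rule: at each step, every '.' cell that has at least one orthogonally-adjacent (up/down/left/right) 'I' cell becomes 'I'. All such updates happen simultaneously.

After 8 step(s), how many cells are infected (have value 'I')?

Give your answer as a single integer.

Step 0 (initial): 2 infected
Step 1: +7 new -> 9 infected
Step 2: +11 new -> 20 infected
Step 3: +11 new -> 31 infected
Step 4: +6 new -> 37 infected
Step 5: +3 new -> 40 infected
Step 6: +1 new -> 41 infected
Step 7: +1 new -> 42 infected
Step 8: +1 new -> 43 infected

Answer: 43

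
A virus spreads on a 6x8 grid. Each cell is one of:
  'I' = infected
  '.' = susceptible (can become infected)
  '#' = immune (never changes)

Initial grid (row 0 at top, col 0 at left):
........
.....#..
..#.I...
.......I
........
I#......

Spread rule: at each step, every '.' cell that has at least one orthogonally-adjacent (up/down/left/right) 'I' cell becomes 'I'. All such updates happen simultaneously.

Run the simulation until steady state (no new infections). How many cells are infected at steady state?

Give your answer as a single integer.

Step 0 (initial): 3 infected
Step 1: +8 new -> 11 infected
Step 2: +11 new -> 22 infected
Step 3: +13 new -> 35 infected
Step 4: +8 new -> 43 infected
Step 5: +2 new -> 45 infected
Step 6: +0 new -> 45 infected

Answer: 45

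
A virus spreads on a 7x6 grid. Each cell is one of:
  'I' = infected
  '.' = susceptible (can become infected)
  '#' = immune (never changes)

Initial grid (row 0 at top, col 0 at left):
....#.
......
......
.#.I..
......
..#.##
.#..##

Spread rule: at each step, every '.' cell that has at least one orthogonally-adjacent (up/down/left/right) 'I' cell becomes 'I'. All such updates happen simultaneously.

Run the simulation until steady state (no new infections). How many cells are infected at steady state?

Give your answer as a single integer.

Answer: 34

Derivation:
Step 0 (initial): 1 infected
Step 1: +4 new -> 5 infected
Step 2: +7 new -> 12 infected
Step 3: +8 new -> 20 infected
Step 4: +7 new -> 27 infected
Step 5: +5 new -> 32 infected
Step 6: +2 new -> 34 infected
Step 7: +0 new -> 34 infected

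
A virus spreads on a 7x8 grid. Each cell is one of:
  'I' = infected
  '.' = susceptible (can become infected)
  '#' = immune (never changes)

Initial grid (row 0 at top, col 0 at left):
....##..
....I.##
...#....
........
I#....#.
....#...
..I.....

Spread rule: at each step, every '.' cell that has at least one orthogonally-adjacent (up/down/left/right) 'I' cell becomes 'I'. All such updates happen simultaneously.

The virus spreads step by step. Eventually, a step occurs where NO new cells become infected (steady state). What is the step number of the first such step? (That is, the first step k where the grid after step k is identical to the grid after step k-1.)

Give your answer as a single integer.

Step 0 (initial): 3 infected
Step 1: +8 new -> 11 infected
Step 2: +11 new -> 22 infected
Step 3: +12 new -> 34 infected
Step 4: +7 new -> 41 infected
Step 5: +3 new -> 44 infected
Step 6: +2 new -> 46 infected
Step 7: +0 new -> 46 infected

Answer: 7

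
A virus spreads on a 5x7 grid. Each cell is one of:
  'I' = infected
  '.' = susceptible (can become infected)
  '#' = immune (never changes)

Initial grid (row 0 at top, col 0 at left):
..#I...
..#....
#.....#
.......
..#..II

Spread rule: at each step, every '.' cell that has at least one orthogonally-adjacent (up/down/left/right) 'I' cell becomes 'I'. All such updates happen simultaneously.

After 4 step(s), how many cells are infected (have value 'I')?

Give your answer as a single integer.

Step 0 (initial): 3 infected
Step 1: +5 new -> 8 infected
Step 2: +6 new -> 14 infected
Step 3: +5 new -> 19 infected
Step 4: +3 new -> 22 infected

Answer: 22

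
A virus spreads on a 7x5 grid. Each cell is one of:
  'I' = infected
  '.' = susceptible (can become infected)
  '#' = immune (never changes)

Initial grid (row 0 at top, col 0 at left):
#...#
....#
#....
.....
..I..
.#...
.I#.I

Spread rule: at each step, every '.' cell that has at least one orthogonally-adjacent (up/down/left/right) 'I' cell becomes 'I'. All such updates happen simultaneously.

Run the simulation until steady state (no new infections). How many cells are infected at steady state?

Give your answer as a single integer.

Answer: 29

Derivation:
Step 0 (initial): 3 infected
Step 1: +7 new -> 10 infected
Step 2: +7 new -> 17 infected
Step 3: +5 new -> 22 infected
Step 4: +4 new -> 26 infected
Step 5: +3 new -> 29 infected
Step 6: +0 new -> 29 infected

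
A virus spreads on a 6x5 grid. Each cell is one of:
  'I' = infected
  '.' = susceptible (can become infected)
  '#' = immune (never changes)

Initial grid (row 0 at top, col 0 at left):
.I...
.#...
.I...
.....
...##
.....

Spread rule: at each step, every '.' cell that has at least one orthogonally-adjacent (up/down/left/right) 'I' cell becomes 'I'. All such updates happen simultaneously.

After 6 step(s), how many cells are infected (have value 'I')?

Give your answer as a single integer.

Answer: 27

Derivation:
Step 0 (initial): 2 infected
Step 1: +5 new -> 7 infected
Step 2: +7 new -> 14 infected
Step 3: +7 new -> 21 infected
Step 4: +4 new -> 25 infected
Step 5: +1 new -> 26 infected
Step 6: +1 new -> 27 infected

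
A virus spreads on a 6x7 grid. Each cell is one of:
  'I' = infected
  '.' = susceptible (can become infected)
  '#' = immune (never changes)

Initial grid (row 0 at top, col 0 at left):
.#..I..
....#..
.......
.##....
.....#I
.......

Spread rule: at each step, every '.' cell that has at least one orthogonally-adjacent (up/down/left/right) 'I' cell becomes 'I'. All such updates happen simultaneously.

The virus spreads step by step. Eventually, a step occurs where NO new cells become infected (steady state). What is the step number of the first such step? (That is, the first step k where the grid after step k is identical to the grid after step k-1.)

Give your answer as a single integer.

Step 0 (initial): 2 infected
Step 1: +4 new -> 6 infected
Step 2: +7 new -> 13 infected
Step 3: +6 new -> 19 infected
Step 4: +6 new -> 25 infected
Step 5: +4 new -> 29 infected
Step 6: +4 new -> 33 infected
Step 7: +3 new -> 36 infected
Step 8: +1 new -> 37 infected
Step 9: +0 new -> 37 infected

Answer: 9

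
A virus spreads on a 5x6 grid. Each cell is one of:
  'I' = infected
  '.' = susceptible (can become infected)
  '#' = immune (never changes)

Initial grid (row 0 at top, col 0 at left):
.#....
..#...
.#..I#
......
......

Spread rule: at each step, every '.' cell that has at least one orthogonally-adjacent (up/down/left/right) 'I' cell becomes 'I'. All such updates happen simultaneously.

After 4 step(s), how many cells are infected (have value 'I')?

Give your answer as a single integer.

Step 0 (initial): 1 infected
Step 1: +3 new -> 4 infected
Step 2: +7 new -> 11 infected
Step 3: +5 new -> 16 infected
Step 4: +3 new -> 19 infected

Answer: 19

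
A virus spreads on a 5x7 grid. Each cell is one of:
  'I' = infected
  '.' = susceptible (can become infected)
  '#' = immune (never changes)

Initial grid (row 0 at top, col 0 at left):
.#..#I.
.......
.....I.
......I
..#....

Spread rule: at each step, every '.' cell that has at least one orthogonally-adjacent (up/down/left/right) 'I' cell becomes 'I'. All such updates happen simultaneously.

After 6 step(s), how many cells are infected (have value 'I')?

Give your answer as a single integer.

Step 0 (initial): 3 infected
Step 1: +6 new -> 9 infected
Step 2: +5 new -> 14 infected
Step 3: +4 new -> 18 infected
Step 4: +5 new -> 23 infected
Step 5: +4 new -> 27 infected
Step 6: +3 new -> 30 infected

Answer: 30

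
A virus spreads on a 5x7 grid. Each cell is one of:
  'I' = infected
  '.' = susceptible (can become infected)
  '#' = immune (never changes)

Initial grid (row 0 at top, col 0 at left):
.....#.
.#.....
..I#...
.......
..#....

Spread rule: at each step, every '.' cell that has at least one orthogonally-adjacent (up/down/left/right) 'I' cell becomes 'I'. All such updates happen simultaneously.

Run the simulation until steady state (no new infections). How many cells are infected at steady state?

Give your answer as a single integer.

Step 0 (initial): 1 infected
Step 1: +3 new -> 4 infected
Step 2: +5 new -> 9 infected
Step 3: +8 new -> 17 infected
Step 4: +7 new -> 24 infected
Step 5: +4 new -> 28 infected
Step 6: +3 new -> 31 infected
Step 7: +0 new -> 31 infected

Answer: 31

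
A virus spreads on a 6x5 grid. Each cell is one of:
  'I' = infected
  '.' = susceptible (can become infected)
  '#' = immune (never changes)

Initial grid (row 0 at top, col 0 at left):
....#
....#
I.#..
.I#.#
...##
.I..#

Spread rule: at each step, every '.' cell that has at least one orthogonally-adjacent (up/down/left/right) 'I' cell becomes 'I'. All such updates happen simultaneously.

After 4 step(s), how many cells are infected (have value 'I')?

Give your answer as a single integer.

Answer: 18

Derivation:
Step 0 (initial): 3 infected
Step 1: +6 new -> 9 infected
Step 2: +5 new -> 14 infected
Step 3: +2 new -> 16 infected
Step 4: +2 new -> 18 infected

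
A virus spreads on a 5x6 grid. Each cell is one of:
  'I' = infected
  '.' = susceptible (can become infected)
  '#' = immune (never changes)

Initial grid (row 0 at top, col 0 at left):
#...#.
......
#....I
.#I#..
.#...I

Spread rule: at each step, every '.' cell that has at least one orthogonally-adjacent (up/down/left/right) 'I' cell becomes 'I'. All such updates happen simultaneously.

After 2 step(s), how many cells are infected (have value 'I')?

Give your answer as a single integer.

Step 0 (initial): 3 infected
Step 1: +6 new -> 9 infected
Step 2: +7 new -> 16 infected

Answer: 16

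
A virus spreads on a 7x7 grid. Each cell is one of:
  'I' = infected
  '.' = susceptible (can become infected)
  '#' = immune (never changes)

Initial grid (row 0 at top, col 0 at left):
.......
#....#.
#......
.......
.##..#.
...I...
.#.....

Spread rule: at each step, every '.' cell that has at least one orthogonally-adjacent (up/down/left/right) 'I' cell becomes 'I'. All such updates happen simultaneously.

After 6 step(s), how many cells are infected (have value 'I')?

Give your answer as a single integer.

Answer: 37

Derivation:
Step 0 (initial): 1 infected
Step 1: +4 new -> 5 infected
Step 2: +6 new -> 11 infected
Step 3: +6 new -> 17 infected
Step 4: +9 new -> 26 infected
Step 5: +7 new -> 33 infected
Step 6: +4 new -> 37 infected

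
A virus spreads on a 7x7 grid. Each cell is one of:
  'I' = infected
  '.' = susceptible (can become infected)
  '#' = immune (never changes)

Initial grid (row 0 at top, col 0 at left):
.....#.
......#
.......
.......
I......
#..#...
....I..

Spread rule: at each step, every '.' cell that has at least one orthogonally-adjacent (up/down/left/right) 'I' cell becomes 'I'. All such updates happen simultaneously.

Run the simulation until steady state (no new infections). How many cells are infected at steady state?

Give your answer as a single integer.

Step 0 (initial): 2 infected
Step 1: +5 new -> 7 infected
Step 2: +8 new -> 15 infected
Step 3: +9 new -> 24 infected
Step 4: +8 new -> 32 infected
Step 5: +6 new -> 38 infected
Step 6: +5 new -> 43 infected
Step 7: +1 new -> 44 infected
Step 8: +0 new -> 44 infected

Answer: 44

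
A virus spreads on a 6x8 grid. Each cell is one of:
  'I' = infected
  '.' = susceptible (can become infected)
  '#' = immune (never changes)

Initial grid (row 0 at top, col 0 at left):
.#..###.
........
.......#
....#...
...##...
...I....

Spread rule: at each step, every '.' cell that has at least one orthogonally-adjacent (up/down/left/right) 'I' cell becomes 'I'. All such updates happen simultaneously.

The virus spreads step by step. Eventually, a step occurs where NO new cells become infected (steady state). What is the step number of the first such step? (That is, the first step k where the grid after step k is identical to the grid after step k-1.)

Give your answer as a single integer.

Step 0 (initial): 1 infected
Step 1: +2 new -> 3 infected
Step 2: +3 new -> 6 infected
Step 3: +5 new -> 11 infected
Step 4: +7 new -> 18 infected
Step 5: +7 new -> 25 infected
Step 6: +8 new -> 33 infected
Step 7: +4 new -> 37 infected
Step 8: +2 new -> 39 infected
Step 9: +1 new -> 40 infected
Step 10: +0 new -> 40 infected

Answer: 10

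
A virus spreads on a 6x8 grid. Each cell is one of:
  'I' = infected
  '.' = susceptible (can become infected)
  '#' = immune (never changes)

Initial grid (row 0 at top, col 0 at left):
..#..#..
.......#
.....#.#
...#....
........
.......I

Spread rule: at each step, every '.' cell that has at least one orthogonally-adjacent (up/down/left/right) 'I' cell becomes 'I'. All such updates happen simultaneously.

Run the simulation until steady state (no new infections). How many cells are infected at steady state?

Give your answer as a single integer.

Answer: 42

Derivation:
Step 0 (initial): 1 infected
Step 1: +2 new -> 3 infected
Step 2: +3 new -> 6 infected
Step 3: +3 new -> 9 infected
Step 4: +4 new -> 13 infected
Step 5: +4 new -> 17 infected
Step 6: +5 new -> 22 infected
Step 7: +6 new -> 28 infected
Step 8: +5 new -> 33 infected
Step 9: +4 new -> 37 infected
Step 10: +2 new -> 39 infected
Step 11: +2 new -> 41 infected
Step 12: +1 new -> 42 infected
Step 13: +0 new -> 42 infected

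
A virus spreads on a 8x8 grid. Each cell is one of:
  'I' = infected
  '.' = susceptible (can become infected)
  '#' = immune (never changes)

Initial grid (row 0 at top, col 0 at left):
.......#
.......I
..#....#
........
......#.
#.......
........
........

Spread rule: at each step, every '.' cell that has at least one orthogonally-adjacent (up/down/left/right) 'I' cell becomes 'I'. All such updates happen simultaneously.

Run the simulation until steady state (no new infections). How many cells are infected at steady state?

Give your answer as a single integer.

Answer: 59

Derivation:
Step 0 (initial): 1 infected
Step 1: +1 new -> 2 infected
Step 2: +3 new -> 5 infected
Step 3: +4 new -> 9 infected
Step 4: +5 new -> 14 infected
Step 5: +6 new -> 20 infected
Step 6: +6 new -> 26 infected
Step 7: +9 new -> 35 infected
Step 8: +9 new -> 44 infected
Step 9: +6 new -> 50 infected
Step 10: +4 new -> 54 infected
Step 11: +2 new -> 56 infected
Step 12: +2 new -> 58 infected
Step 13: +1 new -> 59 infected
Step 14: +0 new -> 59 infected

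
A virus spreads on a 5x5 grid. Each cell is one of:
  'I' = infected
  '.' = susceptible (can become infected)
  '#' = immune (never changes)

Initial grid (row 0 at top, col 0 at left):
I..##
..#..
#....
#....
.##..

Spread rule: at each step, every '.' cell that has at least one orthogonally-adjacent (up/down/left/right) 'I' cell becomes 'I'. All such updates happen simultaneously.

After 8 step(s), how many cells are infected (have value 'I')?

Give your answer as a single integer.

Answer: 17

Derivation:
Step 0 (initial): 1 infected
Step 1: +2 new -> 3 infected
Step 2: +2 new -> 5 infected
Step 3: +1 new -> 6 infected
Step 4: +2 new -> 8 infected
Step 5: +2 new -> 10 infected
Step 6: +3 new -> 13 infected
Step 7: +3 new -> 16 infected
Step 8: +1 new -> 17 infected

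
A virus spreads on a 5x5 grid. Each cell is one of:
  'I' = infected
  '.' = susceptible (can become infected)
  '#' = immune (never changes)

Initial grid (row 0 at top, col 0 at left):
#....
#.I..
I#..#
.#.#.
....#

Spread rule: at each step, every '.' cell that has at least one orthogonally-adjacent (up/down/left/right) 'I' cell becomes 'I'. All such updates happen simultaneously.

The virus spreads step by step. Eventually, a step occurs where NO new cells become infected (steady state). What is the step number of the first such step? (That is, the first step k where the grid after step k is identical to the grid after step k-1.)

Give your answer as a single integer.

Answer: 5

Derivation:
Step 0 (initial): 2 infected
Step 1: +5 new -> 7 infected
Step 2: +6 new -> 13 infected
Step 3: +3 new -> 16 infected
Step 4: +1 new -> 17 infected
Step 5: +0 new -> 17 infected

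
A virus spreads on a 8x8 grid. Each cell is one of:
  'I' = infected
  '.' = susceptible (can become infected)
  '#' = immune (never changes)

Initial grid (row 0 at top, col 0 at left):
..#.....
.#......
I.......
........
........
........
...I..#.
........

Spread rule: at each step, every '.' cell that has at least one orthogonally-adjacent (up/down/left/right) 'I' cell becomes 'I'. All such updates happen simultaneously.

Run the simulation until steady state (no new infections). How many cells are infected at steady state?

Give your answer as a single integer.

Answer: 61

Derivation:
Step 0 (initial): 2 infected
Step 1: +7 new -> 9 infected
Step 2: +11 new -> 20 infected
Step 3: +14 new -> 34 infected
Step 4: +7 new -> 41 infected
Step 5: +7 new -> 48 infected
Step 6: +6 new -> 54 infected
Step 7: +4 new -> 58 infected
Step 8: +2 new -> 60 infected
Step 9: +1 new -> 61 infected
Step 10: +0 new -> 61 infected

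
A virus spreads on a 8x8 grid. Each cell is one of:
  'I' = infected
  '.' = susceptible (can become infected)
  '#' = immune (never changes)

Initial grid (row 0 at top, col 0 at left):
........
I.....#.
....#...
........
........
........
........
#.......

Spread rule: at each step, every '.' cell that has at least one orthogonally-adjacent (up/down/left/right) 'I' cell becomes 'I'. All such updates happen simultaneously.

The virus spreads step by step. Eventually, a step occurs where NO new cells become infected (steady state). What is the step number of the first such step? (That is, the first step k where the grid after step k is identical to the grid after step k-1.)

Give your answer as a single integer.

Step 0 (initial): 1 infected
Step 1: +3 new -> 4 infected
Step 2: +4 new -> 8 infected
Step 3: +5 new -> 13 infected
Step 4: +6 new -> 19 infected
Step 5: +6 new -> 25 infected
Step 6: +6 new -> 31 infected
Step 7: +7 new -> 38 infected
Step 8: +7 new -> 45 infected
Step 9: +6 new -> 51 infected
Step 10: +4 new -> 55 infected
Step 11: +3 new -> 58 infected
Step 12: +2 new -> 60 infected
Step 13: +1 new -> 61 infected
Step 14: +0 new -> 61 infected

Answer: 14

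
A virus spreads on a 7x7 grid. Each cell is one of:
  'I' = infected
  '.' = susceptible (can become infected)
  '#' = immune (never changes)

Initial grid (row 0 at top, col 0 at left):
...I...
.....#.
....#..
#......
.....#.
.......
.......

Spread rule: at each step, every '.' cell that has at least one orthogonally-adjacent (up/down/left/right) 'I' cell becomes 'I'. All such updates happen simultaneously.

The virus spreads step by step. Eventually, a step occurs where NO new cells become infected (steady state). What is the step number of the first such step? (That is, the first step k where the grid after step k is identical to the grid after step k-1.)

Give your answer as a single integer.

Answer: 10

Derivation:
Step 0 (initial): 1 infected
Step 1: +3 new -> 4 infected
Step 2: +5 new -> 9 infected
Step 3: +5 new -> 14 infected
Step 4: +6 new -> 20 infected
Step 5: +7 new -> 27 infected
Step 6: +6 new -> 33 infected
Step 7: +6 new -> 39 infected
Step 8: +4 new -> 43 infected
Step 9: +2 new -> 45 infected
Step 10: +0 new -> 45 infected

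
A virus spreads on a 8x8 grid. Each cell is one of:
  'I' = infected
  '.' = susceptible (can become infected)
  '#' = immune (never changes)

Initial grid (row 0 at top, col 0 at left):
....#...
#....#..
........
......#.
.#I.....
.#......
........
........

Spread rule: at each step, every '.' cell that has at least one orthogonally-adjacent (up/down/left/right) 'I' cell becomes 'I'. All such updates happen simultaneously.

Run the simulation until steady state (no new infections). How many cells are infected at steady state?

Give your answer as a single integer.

Answer: 58

Derivation:
Step 0 (initial): 1 infected
Step 1: +3 new -> 4 infected
Step 2: +6 new -> 10 infected
Step 3: +10 new -> 20 infected
Step 4: +13 new -> 33 infected
Step 5: +10 new -> 43 infected
Step 6: +6 new -> 49 infected
Step 7: +4 new -> 53 infected
Step 8: +3 new -> 56 infected
Step 9: +2 new -> 58 infected
Step 10: +0 new -> 58 infected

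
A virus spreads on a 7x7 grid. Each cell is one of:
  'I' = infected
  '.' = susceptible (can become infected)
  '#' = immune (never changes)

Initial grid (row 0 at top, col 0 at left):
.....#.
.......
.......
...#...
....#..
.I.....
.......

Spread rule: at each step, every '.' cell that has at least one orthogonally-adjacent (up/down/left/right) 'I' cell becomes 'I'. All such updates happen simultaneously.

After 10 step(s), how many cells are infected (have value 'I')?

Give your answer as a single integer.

Answer: 46

Derivation:
Step 0 (initial): 1 infected
Step 1: +4 new -> 5 infected
Step 2: +6 new -> 11 infected
Step 3: +6 new -> 17 infected
Step 4: +5 new -> 22 infected
Step 5: +7 new -> 29 infected
Step 6: +7 new -> 36 infected
Step 7: +5 new -> 41 infected
Step 8: +3 new -> 44 infected
Step 9: +1 new -> 45 infected
Step 10: +1 new -> 46 infected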